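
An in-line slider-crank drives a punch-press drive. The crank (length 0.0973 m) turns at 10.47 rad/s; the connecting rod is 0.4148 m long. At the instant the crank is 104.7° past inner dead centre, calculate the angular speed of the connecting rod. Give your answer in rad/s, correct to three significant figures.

0.640

ω = 10.47 rad/s
The rod makes angle φ with the slider axis where L sinφ = r sinθ; differentiating, L cosφ·φ̇ = r ω cosθ.
L cosφ = √(L² − r² sin²θ) = 0.40398 m.
|ω_rod| = r ω |cosθ| / √(L² − r² sin²θ) = 0.0973·10.47·0.25376/0.40398 = 0.63991 rad/s.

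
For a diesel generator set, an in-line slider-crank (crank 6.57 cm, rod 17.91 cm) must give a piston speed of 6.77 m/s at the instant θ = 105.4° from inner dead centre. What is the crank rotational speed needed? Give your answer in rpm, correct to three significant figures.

For an in-line slider-crank, |v_piston| = rω|sinθ|·[1 + r cosθ/√(L² − r² sin²θ)].
With r = 0.0657 m, L = 0.1791 m, θ = 105.4°: the bracketed kinematic factor |dx/dθ| = 0.056744 m.
ω = v/|dx/dθ| = 6.77/0.056744 = 119.31 rad/s.
N = 60ω/(2π) = 1139.3 rpm.

1140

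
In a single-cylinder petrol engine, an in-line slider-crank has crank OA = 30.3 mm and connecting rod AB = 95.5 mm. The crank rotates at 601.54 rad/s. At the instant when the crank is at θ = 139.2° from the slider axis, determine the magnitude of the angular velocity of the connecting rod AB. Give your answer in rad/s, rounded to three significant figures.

148

ω = 601.5 rad/s
The rod makes angle φ with the slider axis where L sinφ = r sinθ; differentiating, L cosφ·φ̇ = r ω cosθ.
L cosφ = √(L² − r² sin²θ) = 0.093425 m.
|ω_rod| = r ω |cosθ| / √(L² − r² sin²θ) = 0.0303·601.5·0.75700/0.093425 = 147.68 rad/s.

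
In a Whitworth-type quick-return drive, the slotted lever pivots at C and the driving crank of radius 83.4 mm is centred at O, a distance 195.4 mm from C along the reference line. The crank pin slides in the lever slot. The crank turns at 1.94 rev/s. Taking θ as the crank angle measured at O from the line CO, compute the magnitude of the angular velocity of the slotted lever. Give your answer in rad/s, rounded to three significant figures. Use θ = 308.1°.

3.18

ω = 12.19 rad/s (from 1.94 rev/s).
Crank pin A relative to C: A = (d + r cosθ, r sinθ); lever angle φ = atan2(r sinθ, d + r cosθ).
Differentiating tanφ: φ̇ = rω(d cosθ + r)/(d² + r² + 2dr cosθ).
d² + r² + 2dr cosθ = |CA|² = 0.0652476 m²;  d cosθ + r = +0.20397 m.
|ω_lever| = |0.0834·12.19·+0.20397| / 0.0652476 = 3.1779 rad/s.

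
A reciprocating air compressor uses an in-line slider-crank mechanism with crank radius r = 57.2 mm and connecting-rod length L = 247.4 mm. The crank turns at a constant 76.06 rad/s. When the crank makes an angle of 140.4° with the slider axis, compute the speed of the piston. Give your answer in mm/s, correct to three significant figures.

ω = 76.06 rad/s
For an in-line slider-crank, x = r cosθ + √(L² − r² sin²θ), so v = −rω sinθ·[1 + r cosθ/√(L² − r² sin²θ)].
With r = 0.0572 m, L = 0.2474 m, θ = 140.4°: √(L² − r² sin²θ) = 0.2447 m.
v = −0.0572·76.06·0.63742·[1 + 0.0572·-0.77051/0.2447] = -2.2737 m/s.
|v| = 2.2737 m/s = 2273.7 mm/s.

2270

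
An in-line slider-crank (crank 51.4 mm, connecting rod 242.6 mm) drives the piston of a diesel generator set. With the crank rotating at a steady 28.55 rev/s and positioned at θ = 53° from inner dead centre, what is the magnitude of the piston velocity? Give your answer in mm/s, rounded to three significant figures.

8320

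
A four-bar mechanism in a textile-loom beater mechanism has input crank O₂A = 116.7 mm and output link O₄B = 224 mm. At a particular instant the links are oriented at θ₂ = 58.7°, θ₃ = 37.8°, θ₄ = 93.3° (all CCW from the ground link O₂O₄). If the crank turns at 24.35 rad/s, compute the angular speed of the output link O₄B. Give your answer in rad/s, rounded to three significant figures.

ω₂ = 24.35 rad/s
Differentiating the loop-closure r₂e^{iθ₂}+r₃e^{iθ₃}=r₁+r₄e^{iθ₄} gives r₂ω₂e^{iθ₂}+r₃ω₃e^{iθ₃}=r₄ω₄e^{iθ₄}.
Eliminating the other unknown: ω₄ = r₂ω₂ sin(θ₂−θ₃) / [r₄ sin(θ₄−θ₃)].
Numerator sine = +0.35674; denominator sine = +0.82413.
Result = 0.1167·24.35·(+0.35674) / (0.224·(+0.82413)) = +5.4913 rad/s; magnitude 5.4913 rad/s.

5.49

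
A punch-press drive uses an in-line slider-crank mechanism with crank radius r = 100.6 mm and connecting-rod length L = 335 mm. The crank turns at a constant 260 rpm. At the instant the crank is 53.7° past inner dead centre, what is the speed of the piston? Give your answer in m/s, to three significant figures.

2.61

ω = 2π·260/60 = 27.23 rad/s
For an in-line slider-crank, x = r cosθ + √(L² − r² sin²θ), so v = −rω sinθ·[1 + r cosθ/√(L² − r² sin²θ)].
With r = 0.1006 m, L = 0.335 m, θ = 53.7°: √(L² − r² sin²θ) = 0.32504 m.
v = −0.1006·27.23·0.80593·[1 + 0.1006·0.59201/0.32504] = -2.6119 m/s.
|v| = 2.6119 m/s.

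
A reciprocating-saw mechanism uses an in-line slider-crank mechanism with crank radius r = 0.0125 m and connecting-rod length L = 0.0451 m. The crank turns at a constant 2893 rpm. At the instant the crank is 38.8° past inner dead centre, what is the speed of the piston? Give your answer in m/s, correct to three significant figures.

2.89

ω = 2π·2893/60 = 303 rad/s
For an in-line slider-crank, x = r cosθ + √(L² − r² sin²θ), so v = −rω sinθ·[1 + r cosθ/√(L² − r² sin²θ)].
With r = 0.0125 m, L = 0.0451 m, θ = 38.8°: √(L² − r² sin²θ) = 0.044415 m.
v = −0.0125·303·0.62660·[1 + 0.0125·0.77934/0.044415] = -2.8934 m/s.
|v| = 2.8934 m/s.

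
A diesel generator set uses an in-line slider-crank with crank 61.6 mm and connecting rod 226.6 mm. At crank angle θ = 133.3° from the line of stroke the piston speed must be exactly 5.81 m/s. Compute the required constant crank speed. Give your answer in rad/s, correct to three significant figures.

160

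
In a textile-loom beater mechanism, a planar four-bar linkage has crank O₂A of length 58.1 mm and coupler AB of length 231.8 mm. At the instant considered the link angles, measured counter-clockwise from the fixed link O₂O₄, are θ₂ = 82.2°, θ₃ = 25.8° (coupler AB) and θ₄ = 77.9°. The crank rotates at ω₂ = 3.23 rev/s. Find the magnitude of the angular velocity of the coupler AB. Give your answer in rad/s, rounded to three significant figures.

ω₂ = 20.29 rad/s (from 3.23 rev/s).
Differentiating the loop-closure r₂e^{iθ₂}+r₃e^{iθ₃}=r₁+r₄e^{iθ₄} gives r₂ω₂e^{iθ₂}+r₃ω₃e^{iθ₃}=r₄ω₄e^{iθ₄}.
Eliminating the other unknown: ω₃ = r₂ω₂ sin(θ₄−θ₂) / [r₃ sin(θ₃−θ₄)].
Numerator sine = -0.07498; denominator sine = -0.78908.
Result = 0.0581·20.29·(-0.07498) / (0.2318·(-0.78908)) = +0.48335 rad/s; magnitude 0.48335 rad/s.

0.483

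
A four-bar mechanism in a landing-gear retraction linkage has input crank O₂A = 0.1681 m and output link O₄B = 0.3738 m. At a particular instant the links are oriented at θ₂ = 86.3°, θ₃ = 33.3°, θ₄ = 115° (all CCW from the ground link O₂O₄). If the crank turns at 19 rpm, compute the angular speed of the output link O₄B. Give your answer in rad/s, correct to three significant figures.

ω₂ = 1.99 rad/s (from 19 rpm).
Differentiating the loop-closure r₂e^{iθ₂}+r₃e^{iθ₃}=r₁+r₄e^{iθ₄} gives r₂ω₂e^{iθ₂}+r₃ω₃e^{iθ₃}=r₄ω₄e^{iθ₄}.
Eliminating the other unknown: ω₄ = r₂ω₂ sin(θ₂−θ₃) / [r₄ sin(θ₄−θ₃)].
Numerator sine = +0.79864; denominator sine = +0.98953.
Result = 0.1681·1.99·(+0.79864) / (0.3738·(+0.98953)) = +0.72216 rad/s; magnitude 0.72216 rad/s.

0.722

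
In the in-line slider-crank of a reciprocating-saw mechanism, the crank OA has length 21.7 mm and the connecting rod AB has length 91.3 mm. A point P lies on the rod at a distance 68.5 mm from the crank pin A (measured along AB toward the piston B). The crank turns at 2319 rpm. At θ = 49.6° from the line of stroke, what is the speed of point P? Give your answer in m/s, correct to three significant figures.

ω = 242.8 rad/s.  Crank-pin speed |V_A| = rω = 5.2697 m/s, perpendicular to OA.
Rod angle: sinφ = −(r/L) sinθ ⇒ φ = -10.428°; ω_rod = −rω cosθ/√(L²−r²sin²θ) = -38.037 rad/s.
V_P = V_A + ω_rod × AP, with AP = 0.0685 m along the rod.
Components: V_Px = −rω sinθ − a·ω_rod·sinφ = -4.4847 m/s;  V_Py = rω cosθ + a·ω_rod·cosφ = +0.85292 m/s.
|V_P| = √(V_Px² + V_Py²) = 4.5651 m/s.

4.57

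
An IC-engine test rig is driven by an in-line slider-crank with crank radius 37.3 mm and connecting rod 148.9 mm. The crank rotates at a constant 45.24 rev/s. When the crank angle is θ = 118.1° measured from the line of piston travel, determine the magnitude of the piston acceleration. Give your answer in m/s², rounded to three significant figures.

ω = 2π·45.2 = 284.3 rad/s
x(θ) = r cosθ + √(L² − r² sin²θ); with ω constant, a = ω²·d²x/dθ².
d²x/dθ² = −r cosθ − r²(cos2θ)/√u − r⁴ sin²2θ/(4u^{3/2}),  u = L² − r² sin²θ = 0.0210886 m².
Substituting r = 0.0373 m, L = 0.1489 m, θ = 118.1°: d²x/dθ² = +0.022789 m.
a = ω²·d²x/dθ² = (284.3)²·(+0.022789) = +1841.3 m/s²;  |a| = 1841.3 m/s².

1840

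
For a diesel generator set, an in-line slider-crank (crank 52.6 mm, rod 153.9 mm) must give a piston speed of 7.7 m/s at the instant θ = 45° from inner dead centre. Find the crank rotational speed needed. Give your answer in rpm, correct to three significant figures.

1580

For an in-line slider-crank, |v_piston| = rω|sinθ|·[1 + r cosθ/√(L² − r² sin²θ)].
With r = 0.0526 m, L = 0.1539 m, θ = 45°: the bracketed kinematic factor |dx/dθ| = 0.046457 m.
ω = v/|dx/dθ| = 7.7/0.046457 = 165.74 rad/s.
N = 60ω/(2π) = 1582.7 rpm.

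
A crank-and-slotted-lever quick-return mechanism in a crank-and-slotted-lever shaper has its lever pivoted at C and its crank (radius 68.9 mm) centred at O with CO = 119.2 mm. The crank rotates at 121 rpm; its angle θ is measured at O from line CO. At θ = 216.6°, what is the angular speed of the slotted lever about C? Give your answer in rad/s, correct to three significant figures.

ω = 12.67 rad/s (from 121 rpm).
Crank pin A relative to C: A = (d + r cosθ, r sinθ); lever angle φ = atan2(r sinθ, d + r cosθ).
Differentiating tanφ: φ̇ = rω(d cosθ + r)/(d² + r² + 2dr cosθ).
d² + r² + 2dr cosθ = |CA|² = 0.00576896 m²;  d cosθ + r = -0.026796 m.
|ω_lever| = |0.0689·12.67·-0.026796| / 0.00576896 = 4.0551 rad/s.

4.06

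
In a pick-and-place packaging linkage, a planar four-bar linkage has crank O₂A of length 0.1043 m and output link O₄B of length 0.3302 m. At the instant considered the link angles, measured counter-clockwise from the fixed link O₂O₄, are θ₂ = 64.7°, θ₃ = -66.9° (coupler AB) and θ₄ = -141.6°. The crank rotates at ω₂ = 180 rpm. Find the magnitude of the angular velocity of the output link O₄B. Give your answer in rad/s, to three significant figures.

4.62

ω₂ = 18.85 rad/s (from 180 rpm).
Differentiating the loop-closure r₂e^{iθ₂}+r₃e^{iθ₃}=r₁+r₄e^{iθ₄} gives r₂ω₂e^{iθ₂}+r₃ω₃e^{iθ₃}=r₄ω₄e^{iθ₄}.
Eliminating the other unknown: ω₄ = r₂ω₂ sin(θ₂−θ₃) / [r₄ sin(θ₄−θ₃)].
Numerator sine = +0.74780; denominator sine = -0.96456.
Result = 0.1043·18.85·(+0.74780) / (0.3302·(-0.96456)) = -4.616 rad/s; magnitude 4.616 rad/s.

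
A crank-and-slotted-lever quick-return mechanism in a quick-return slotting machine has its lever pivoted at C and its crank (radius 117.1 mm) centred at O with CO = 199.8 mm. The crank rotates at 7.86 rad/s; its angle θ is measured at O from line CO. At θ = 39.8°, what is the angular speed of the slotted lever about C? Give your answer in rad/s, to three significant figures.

ω = 7.86 rad/s
Crank pin A relative to C: A = (d + r cosθ, r sinθ); lever angle φ = atan2(r sinθ, d + r cosθ).
Differentiating tanφ: φ̇ = rω(d cosθ + r)/(d² + r² + 2dr cosθ).
d² + r² + 2dr cosθ = |CA|² = 0.0895829 m²;  d cosθ + r = +0.2706 m.
|ω_lever| = |0.1171·7.86·+0.2706| / 0.0895829 = 2.7803 rad/s.

2.78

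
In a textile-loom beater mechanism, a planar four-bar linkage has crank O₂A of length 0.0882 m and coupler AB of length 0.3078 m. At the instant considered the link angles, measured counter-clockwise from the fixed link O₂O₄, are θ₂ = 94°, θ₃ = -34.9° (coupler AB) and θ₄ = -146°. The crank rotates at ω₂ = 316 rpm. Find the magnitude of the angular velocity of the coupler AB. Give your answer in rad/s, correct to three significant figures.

ω₂ = 33.09 rad/s (from 316 rpm).
Differentiating the loop-closure r₂e^{iθ₂}+r₃e^{iθ₃}=r₁+r₄e^{iθ₄} gives r₂ω₂e^{iθ₂}+r₃ω₃e^{iθ₃}=r₄ω₄e^{iθ₄}.
Eliminating the other unknown: ω₃ = r₂ω₂ sin(θ₄−θ₂) / [r₃ sin(θ₃−θ₄)].
Numerator sine = +0.86603; denominator sine = +0.93295.
Result = 0.0882·33.09·(+0.86603) / (0.3078·(+0.93295)) = +8.8021 rad/s; magnitude 8.8021 rad/s.

8.80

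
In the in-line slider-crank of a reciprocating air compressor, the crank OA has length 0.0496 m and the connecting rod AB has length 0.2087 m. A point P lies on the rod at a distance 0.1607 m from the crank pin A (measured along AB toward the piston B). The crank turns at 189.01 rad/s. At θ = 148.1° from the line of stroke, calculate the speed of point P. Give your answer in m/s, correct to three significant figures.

4.56

ω = 189 rad/s.  Crank-pin speed |V_A| = rω = 9.3749 m/s, perpendicular to OA.
Rod angle: sinφ = −(r/L) sinθ ⇒ φ = -7.215°; ω_rod = −rω cosθ/√(L²−r²sin²θ) = +38.441 rad/s.
V_P = V_A + ω_rod × AP, with AP = 0.1607 m along the rod.
Components: V_Px = −rω sinθ − a·ω_rod·sinφ = -4.1782 m/s;  V_Py = rω cosθ + a·ω_rod·cosφ = -1.8305 m/s.
|V_P| = √(V_Px² + V_Py²) = 4.5616 m/s.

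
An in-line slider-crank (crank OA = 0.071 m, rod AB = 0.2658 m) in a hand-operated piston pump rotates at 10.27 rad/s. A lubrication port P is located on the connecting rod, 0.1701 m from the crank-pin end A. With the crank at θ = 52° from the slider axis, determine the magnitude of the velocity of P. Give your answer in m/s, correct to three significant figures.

0.657

ω = 10.27 rad/s.  Crank-pin speed |V_A| = rω = 0.72917 m/s, perpendicular to OA.
Rod angle: sinφ = −(r/L) sinθ ⇒ φ = -12.151°; ω_rod = −rω cosθ/√(L²−r²sin²θ) = -1.7277 rad/s.
V_P = V_A + ω_rod × AP, with AP = 0.1701 m along the rod.
Components: V_Px = −rω sinθ − a·ω_rod·sinφ = -0.63645 m/s;  V_Py = rω cosθ + a·ω_rod·cosφ = +0.16163 m/s.
|V_P| = √(V_Px² + V_Py²) = 0.65666 m/s.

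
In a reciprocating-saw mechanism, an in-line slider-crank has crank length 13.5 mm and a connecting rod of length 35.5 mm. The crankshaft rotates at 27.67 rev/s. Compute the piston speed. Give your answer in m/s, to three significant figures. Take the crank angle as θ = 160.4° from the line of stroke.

0.503

ω = 2π·27.7 = 173.9 rad/s
For an in-line slider-crank, x = r cosθ + √(L² − r² sin²θ), so v = −rω sinθ·[1 + r cosθ/√(L² − r² sin²θ)].
With r = 0.0135 m, L = 0.0355 m, θ = 160.4°: √(L² − r² sin²θ) = 0.03521 m.
v = −0.0135·173.9·0.33545·[1 + 0.0135·-0.94206/0.03521] = -0.50294 m/s.
|v| = 0.50294 m/s.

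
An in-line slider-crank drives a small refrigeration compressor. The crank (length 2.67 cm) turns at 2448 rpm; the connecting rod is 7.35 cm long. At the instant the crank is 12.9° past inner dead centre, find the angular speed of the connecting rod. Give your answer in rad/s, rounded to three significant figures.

91.1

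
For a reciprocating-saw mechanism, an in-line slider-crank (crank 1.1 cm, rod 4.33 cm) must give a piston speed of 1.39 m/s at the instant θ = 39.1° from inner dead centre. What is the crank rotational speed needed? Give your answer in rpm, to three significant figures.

1590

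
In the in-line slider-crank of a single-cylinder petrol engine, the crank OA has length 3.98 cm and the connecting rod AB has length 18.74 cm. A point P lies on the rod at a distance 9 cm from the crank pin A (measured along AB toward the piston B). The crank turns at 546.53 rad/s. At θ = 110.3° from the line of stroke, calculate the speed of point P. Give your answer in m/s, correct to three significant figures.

20.1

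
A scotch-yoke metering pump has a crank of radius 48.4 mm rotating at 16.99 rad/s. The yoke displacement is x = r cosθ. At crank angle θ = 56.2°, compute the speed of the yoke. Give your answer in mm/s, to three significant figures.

683

ω = 16.99 rad/s
x = r cosθ ⇒ ẋ = −rω sinθ.
|v| = rω|sinθ| = 0.0484·16.99·|sin 56.2°| = 0.68333 m/s = 683.33 mm/s.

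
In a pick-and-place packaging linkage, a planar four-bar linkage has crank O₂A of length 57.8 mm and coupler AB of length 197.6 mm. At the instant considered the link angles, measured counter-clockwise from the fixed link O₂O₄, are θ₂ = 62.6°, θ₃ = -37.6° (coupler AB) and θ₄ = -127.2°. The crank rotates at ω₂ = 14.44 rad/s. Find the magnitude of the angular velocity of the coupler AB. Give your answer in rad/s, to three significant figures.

ω₂ = 14.44 rad/s
Differentiating the loop-closure r₂e^{iθ₂}+r₃e^{iθ₃}=r₁+r₄e^{iθ₄} gives r₂ω₂e^{iθ₂}+r₃ω₃e^{iθ₃}=r₄ω₄e^{iθ₄}.
Eliminating the other unknown: ω₃ = r₂ω₂ sin(θ₄−θ₂) / [r₃ sin(θ₃−θ₄)].
Numerator sine = +0.17021; denominator sine = +0.99998.
Result = 0.0578·14.44·(+0.17021) / (0.1976·(+0.99998)) = +0.71896 rad/s; magnitude 0.71896 rad/s.

0.719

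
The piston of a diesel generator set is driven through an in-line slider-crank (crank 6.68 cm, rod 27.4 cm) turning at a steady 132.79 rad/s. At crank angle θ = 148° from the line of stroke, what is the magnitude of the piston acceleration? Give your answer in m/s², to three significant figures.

868

ω = 132.8 rad/s
x(θ) = r cosθ + √(L² − r² sin²θ); with ω constant, a = ω²·d²x/dθ².
d²x/dθ² = −r cosθ − r²(cos2θ)/√u − r⁴ sin²2θ/(4u^{3/2}),  u = L² − r² sin²θ = 0.0738229 m².
Substituting r = 0.0668 m, L = 0.274 m, θ = 148°: d²x/dθ² = +0.04925 m.
a = ω²·d²x/dθ² = (132.8)²·(+0.04925) = +868.43 m/s²;  |a| = 868.43 m/s².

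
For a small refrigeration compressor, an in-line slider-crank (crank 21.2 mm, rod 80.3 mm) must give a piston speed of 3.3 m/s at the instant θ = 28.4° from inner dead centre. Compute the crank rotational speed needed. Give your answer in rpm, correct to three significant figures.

2530

For an in-line slider-crank, |v_piston| = rω|sinθ|·[1 + r cosθ/√(L² − r² sin²θ)].
With r = 0.0212 m, L = 0.0803 m, θ = 28.4°: the bracketed kinematic factor |dx/dθ| = 0.012444 m.
ω = v/|dx/dθ| = 3.3/0.012444 = 265.2 rad/s.
N = 60ω/(2π) = 2532.4 rpm.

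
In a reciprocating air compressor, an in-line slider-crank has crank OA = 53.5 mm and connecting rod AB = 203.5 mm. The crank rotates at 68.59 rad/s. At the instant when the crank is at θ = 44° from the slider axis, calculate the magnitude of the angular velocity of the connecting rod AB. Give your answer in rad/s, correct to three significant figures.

ω = 68.59 rad/s
The rod makes angle φ with the slider axis where L sinφ = r sinθ; differentiating, L cosφ·φ̇ = r ω cosθ.
L cosφ = √(L² − r² sin²θ) = 0.20008 m.
|ω_rod| = r ω |cosθ| / √(L² − r² sin²θ) = 0.0535·68.59·0.71934/0.20008 = 13.193 rad/s.

13.2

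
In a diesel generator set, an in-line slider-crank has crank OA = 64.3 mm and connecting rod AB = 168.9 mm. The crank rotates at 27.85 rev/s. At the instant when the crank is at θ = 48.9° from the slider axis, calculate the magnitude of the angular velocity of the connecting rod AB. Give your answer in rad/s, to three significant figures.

45.7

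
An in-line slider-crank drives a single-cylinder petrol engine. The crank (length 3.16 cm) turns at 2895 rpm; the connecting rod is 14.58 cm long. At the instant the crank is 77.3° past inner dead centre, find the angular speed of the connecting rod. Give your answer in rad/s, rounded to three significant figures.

ω = 303.2 rad/s (converted from 2895 rpm).
The rod makes angle φ with the slider axis where L sinφ = r sinθ; differentiating, L cosφ·φ̇ = r ω cosθ.
L cosφ = √(L² − r² sin²θ) = 0.1425 m.
|ω_rod| = r ω |cosθ| / √(L² − r² sin²θ) = 0.0316·303.2·0.21985/0.1425 = 14.779 rad/s.

14.8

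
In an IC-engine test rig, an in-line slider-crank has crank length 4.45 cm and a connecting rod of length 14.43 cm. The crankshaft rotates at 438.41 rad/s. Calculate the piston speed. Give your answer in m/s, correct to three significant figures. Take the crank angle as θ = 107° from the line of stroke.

16.9

ω = 438.4 rad/s
For an in-line slider-crank, x = r cosθ + √(L² − r² sin²θ), so v = −rω sinθ·[1 + r cosθ/√(L² − r² sin²θ)].
With r = 0.0445 m, L = 0.1443 m, θ = 107°: √(L² − r² sin²θ) = 0.13788 m.
v = −0.0445·438.4·0.95630·[1 + 0.0445·-0.29237/0.13788] = -16.896 m/s.
|v| = 16.896 m/s.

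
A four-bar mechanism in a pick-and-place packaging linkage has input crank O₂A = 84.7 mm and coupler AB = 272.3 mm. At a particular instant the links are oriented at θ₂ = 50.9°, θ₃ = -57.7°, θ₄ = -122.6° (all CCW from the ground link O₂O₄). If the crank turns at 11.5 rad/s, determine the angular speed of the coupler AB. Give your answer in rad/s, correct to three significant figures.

0.447

ω₂ = 11.5 rad/s
Differentiating the loop-closure r₂e^{iθ₂}+r₃e^{iθ₃}=r₁+r₄e^{iθ₄} gives r₂ω₂e^{iθ₂}+r₃ω₃e^{iθ₃}=r₄ω₄e^{iθ₄}.
Eliminating the other unknown: ω₃ = r₂ω₂ sin(θ₄−θ₂) / [r₃ sin(θ₃−θ₄)].
Numerator sine = -0.11320; denominator sine = +0.90557.
Result = 0.0847·11.5·(-0.11320) / (0.2723·(+0.90557)) = -0.44717 rad/s; magnitude 0.44717 rad/s.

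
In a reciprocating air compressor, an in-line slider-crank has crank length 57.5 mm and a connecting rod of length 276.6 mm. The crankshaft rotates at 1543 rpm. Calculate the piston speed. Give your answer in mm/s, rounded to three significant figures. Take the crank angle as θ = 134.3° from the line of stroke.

5670

ω = 2π·1543/60 = 161.6 rad/s
For an in-line slider-crank, x = r cosθ + √(L² − r² sin²θ), so v = −rω sinθ·[1 + r cosθ/√(L² − r² sin²θ)].
With r = 0.0575 m, L = 0.2766 m, θ = 134.3°: √(L² − r² sin²θ) = 0.27352 m.
v = −0.0575·161.6·0.71569·[1 + 0.0575·-0.69842/0.27352] = -5.6732 m/s.
|v| = 5.6732 m/s = 5673.2 mm/s.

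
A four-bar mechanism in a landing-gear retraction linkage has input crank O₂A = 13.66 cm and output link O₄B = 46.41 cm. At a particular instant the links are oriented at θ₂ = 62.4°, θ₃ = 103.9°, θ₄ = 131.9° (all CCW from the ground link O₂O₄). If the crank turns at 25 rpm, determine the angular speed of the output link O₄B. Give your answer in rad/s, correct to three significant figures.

ω₂ = 2.618 rad/s (from 25 rpm).
Differentiating the loop-closure r₂e^{iθ₂}+r₃e^{iθ₃}=r₁+r₄e^{iθ₄} gives r₂ω₂e^{iθ₂}+r₃ω₃e^{iθ₃}=r₄ω₄e^{iθ₄}.
Eliminating the other unknown: ω₄ = r₂ω₂ sin(θ₂−θ₃) / [r₄ sin(θ₄−θ₃)].
Numerator sine = -0.66262; denominator sine = +0.46947.
Result = 0.1366·2.618·(-0.66262) / (0.4641·(+0.46947)) = -1.0876 rad/s; magnitude 1.0876 rad/s.

1.09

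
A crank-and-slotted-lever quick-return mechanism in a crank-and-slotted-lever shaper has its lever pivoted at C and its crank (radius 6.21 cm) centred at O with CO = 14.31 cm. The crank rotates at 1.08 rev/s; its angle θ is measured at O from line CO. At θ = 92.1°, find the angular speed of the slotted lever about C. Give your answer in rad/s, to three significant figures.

ω = 6.786 rad/s (from 1.08 rev/s).
Crank pin A relative to C: A = (d + r cosθ, r sinθ); lever angle φ = atan2(r sinθ, d + r cosθ).
Differentiating tanφ: φ̇ = rω(d cosθ + r)/(d² + r² + 2dr cosθ).
d² + r² + 2dr cosθ = |CA|² = 0.0236828 m²;  d cosθ + r = +0.056856 m.
|ω_lever| = |0.0621·6.786·+0.056856| / 0.0236828 = 1.0117 rad/s.

1.01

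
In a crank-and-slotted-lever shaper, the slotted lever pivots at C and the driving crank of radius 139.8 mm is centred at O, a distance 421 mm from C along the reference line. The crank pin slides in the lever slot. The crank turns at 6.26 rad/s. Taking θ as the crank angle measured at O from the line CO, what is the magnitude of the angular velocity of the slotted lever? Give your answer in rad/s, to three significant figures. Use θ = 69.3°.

1.06

ω = 6.26 rad/s
Crank pin A relative to C: A = (d + r cosθ, r sinθ); lever angle φ = atan2(r sinθ, d + r cosθ).
Differentiating tanφ: φ̇ = rω(d cosθ + r)/(d² + r² + 2dr cosθ).
d² + r² + 2dr cosθ = |CA|² = 0.238393 m²;  d cosθ + r = +0.28861 m.
|ω_lever| = |0.1398·6.26·+0.28861| / 0.238393 = 1.0595 rad/s.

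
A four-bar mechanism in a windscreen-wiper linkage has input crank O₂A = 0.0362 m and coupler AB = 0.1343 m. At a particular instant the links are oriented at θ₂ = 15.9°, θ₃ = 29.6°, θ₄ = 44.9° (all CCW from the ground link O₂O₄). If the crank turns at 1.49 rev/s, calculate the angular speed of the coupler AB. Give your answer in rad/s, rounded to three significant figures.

ω₂ = 9.362 rad/s (from 1.49 rev/s).
Differentiating the loop-closure r₂e^{iθ₂}+r₃e^{iθ₃}=r₁+r₄e^{iθ₄} gives r₂ω₂e^{iθ₂}+r₃ω₃e^{iθ₃}=r₄ω₄e^{iθ₄}.
Eliminating the other unknown: ω₃ = r₂ω₂ sin(θ₄−θ₂) / [r₃ sin(θ₃−θ₄)].
Numerator sine = +0.48481; denominator sine = -0.26387.
Result = 0.0362·9.362·(+0.48481) / (0.1343·(-0.26387)) = -4.6363 rad/s; magnitude 4.6363 rad/s.

4.64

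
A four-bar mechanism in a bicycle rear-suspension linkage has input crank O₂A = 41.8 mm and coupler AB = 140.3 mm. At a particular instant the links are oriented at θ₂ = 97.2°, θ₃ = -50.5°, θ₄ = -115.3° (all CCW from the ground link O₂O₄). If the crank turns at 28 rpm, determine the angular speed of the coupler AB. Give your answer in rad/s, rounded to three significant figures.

ω₂ = 2.932 rad/s (from 28 rpm).
Differentiating the loop-closure r₂e^{iθ₂}+r₃e^{iθ₃}=r₁+r₄e^{iθ₄} gives r₂ω₂e^{iθ₂}+r₃ω₃e^{iθ₃}=r₄ω₄e^{iθ₄}.
Eliminating the other unknown: ω₃ = r₂ω₂ sin(θ₄−θ₂) / [r₃ sin(θ₃−θ₄)].
Numerator sine = +0.53730; denominator sine = +0.90483.
Result = 0.0418·2.932·(+0.53730) / (0.1403·(+0.90483)) = +0.51875 rad/s; magnitude 0.51875 rad/s.

0.519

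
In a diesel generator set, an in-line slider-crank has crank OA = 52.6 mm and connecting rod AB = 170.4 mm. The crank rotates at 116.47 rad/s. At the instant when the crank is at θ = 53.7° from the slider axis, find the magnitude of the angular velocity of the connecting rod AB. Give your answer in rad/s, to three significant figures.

22.0

ω = 116.5 rad/s
The rod makes angle φ with the slider axis where L sinφ = r sinθ; differentiating, L cosφ·φ̇ = r ω cosθ.
L cosφ = √(L² − r² sin²θ) = 0.16504 m.
|ω_rod| = r ω |cosθ| / √(L² − r² sin²θ) = 0.0526·116.5·0.59201/0.16504 = 21.975 rad/s.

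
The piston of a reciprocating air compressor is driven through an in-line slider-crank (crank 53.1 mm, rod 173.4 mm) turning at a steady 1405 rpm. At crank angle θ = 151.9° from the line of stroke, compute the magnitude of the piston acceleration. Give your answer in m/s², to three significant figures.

ω = 2π·1405/60 = 147.1 rad/s
x(θ) = r cosθ + √(L² − r² sin²θ); with ω constant, a = ω²·d²x/dθ².
d²x/dθ² = −r cosθ − r²(cos2θ)/√u − r⁴ sin²2θ/(4u^{3/2}),  u = L² − r² sin²θ = 0.029442 m².
Substituting r = 0.0531 m, L = 0.1734 m, θ = 151.9°: d²x/dθ² = +0.037428 m.
a = ω²·d²x/dθ² = (147.1)²·(+0.037428) = +810.22 m/s²;  |a| = 810.22 m/s².

810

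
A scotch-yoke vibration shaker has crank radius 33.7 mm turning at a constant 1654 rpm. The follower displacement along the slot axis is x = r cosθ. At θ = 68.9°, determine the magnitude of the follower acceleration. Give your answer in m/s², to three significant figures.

ω = 173.2 rad/s (from 1654 rpm).
x = r cosθ ⇒ ẍ = −rω² cosθ (ω constant).
|a| = rω²|cosθ| = 0.0337·(173.2)²·|cos 68.9°| = 363.96 m/s².

364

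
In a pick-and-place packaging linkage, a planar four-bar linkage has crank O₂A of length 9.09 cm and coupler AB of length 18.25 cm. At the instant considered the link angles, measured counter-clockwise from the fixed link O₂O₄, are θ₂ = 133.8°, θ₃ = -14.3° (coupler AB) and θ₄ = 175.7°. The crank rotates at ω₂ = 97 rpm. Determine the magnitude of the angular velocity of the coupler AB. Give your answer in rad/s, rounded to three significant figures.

ω₂ = 10.16 rad/s (from 97 rpm).
Differentiating the loop-closure r₂e^{iθ₂}+r₃e^{iθ₃}=r₁+r₄e^{iθ₄} gives r₂ω₂e^{iθ₂}+r₃ω₃e^{iθ₃}=r₄ω₄e^{iθ₄}.
Eliminating the other unknown: ω₃ = r₂ω₂ sin(θ₄−θ₂) / [r₃ sin(θ₃−θ₄)].
Numerator sine = +0.66783; denominator sine = +0.17365.
Result = 0.0909·10.16·(+0.66783) / (0.1825·(+0.17365)) = +19.458 rad/s; magnitude 19.458 rad/s.

19.5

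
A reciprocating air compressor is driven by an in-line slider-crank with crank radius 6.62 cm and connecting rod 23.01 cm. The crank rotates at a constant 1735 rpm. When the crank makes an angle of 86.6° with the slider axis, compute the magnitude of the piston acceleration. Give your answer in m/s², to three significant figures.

ω = 2π·1735/60 = 181.7 rad/s
x(θ) = r cosθ + √(L² − r² sin²θ); with ω constant, a = ω²·d²x/dθ².
d²x/dθ² = −r cosθ − r²(cos2θ)/√u − r⁴ sin²2θ/(4u^{3/2}),  u = L² − r² sin²θ = 0.048579 m².
Substituting r = 0.0662 m, L = 0.2301 m, θ = 86.6°: d²x/dθ² = +0.015811 m.
a = ω²·d²x/dθ² = (181.7)²·(+0.015811) = +521.94 m/s²;  |a| = 521.94 m/s².

522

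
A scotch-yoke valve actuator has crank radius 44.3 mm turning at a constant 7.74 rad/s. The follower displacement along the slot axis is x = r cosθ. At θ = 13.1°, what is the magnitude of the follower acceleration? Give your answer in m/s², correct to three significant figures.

2.58

ω = 7.74 rad/s
x = r cosθ ⇒ ẍ = −rω² cosθ (ω constant).
|a| = rω²|cosθ| = 0.0443·(7.74)²·|cos 13.1°| = 2.5848 m/s².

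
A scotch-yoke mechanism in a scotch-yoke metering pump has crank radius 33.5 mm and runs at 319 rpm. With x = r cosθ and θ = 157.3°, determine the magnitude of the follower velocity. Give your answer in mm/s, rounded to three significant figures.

ω = 33.41 rad/s (from 319 rpm).
x = r cosθ ⇒ ẋ = −rω sinθ.
|v| = rω|sinθ| = 0.0335·33.41·|sin 157.3°| = 0.43186 m/s = 431.86 mm/s.

432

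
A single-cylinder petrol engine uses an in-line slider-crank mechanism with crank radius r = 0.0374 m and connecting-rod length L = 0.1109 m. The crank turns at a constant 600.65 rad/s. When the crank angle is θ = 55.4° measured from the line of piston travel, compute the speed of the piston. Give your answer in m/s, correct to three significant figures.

22.2

ω = 600.6 rad/s
For an in-line slider-crank, x = r cosθ + √(L² − r² sin²θ), so v = −rω sinθ·[1 + r cosθ/√(L² − r² sin²θ)].
With r = 0.0374 m, L = 0.1109 m, θ = 55.4°: √(L² − r² sin²θ) = 0.10654 m.
v = −0.0374·600.6·0.82314·[1 + 0.0374·0.56784/0.10654] = -22.177 m/s.
|v| = 22.177 m/s.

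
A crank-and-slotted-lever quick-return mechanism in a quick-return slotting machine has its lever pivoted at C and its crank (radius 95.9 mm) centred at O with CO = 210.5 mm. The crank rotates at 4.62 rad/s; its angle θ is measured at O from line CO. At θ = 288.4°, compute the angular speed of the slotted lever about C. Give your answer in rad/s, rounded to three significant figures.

ω = 4.62 rad/s
Crank pin A relative to C: A = (d + r cosθ, r sinθ); lever angle φ = atan2(r sinθ, d + r cosθ).
Differentiating tanφ: φ̇ = rω(d cosθ + r)/(d² + r² + 2dr cosθ).
d² + r² + 2dr cosθ = |CA|² = 0.066251 m²;  d cosθ + r = +0.16234 m.
|ω_lever| = |0.0959·4.62·+0.16234| / 0.066251 = 1.0857 rad/s.

1.09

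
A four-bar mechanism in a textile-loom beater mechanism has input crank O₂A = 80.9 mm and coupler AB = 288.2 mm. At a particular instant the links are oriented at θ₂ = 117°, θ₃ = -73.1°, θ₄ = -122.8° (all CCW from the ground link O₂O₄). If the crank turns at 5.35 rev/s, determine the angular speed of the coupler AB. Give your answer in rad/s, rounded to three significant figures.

ω₂ = 33.62 rad/s (from 5.35 rev/s).
Differentiating the loop-closure r₂e^{iθ₂}+r₃e^{iθ₃}=r₁+r₄e^{iθ₄} gives r₂ω₂e^{iθ₂}+r₃ω₃e^{iθ₃}=r₄ω₄e^{iθ₄}.
Eliminating the other unknown: ω₃ = r₂ω₂ sin(θ₄−θ₂) / [r₃ sin(θ₃−θ₄)].
Numerator sine = +0.86427; denominator sine = +0.76267.
Result = 0.0809·33.62·(+0.86427) / (0.2882·(+0.76267)) = +10.693 rad/s; magnitude 10.693 rad/s.

10.7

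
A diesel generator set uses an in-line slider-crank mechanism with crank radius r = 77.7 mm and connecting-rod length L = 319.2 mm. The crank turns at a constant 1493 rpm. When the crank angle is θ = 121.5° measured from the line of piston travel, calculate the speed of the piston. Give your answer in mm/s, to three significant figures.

ω = 2π·1493/60 = 156.3 rad/s
For an in-line slider-crank, x = r cosθ + √(L² − r² sin²θ), so v = −rω sinθ·[1 + r cosθ/√(L² − r² sin²θ)].
With r = 0.0777 m, L = 0.3192 m, θ = 121.5°: √(L² − r² sin²θ) = 0.31225 m.
v = −0.0777·156.3·0.85264·[1 + 0.0777·-0.52250/0.31225] = -9.0113 m/s.
|v| = 9.0113 m/s = 9011.3 mm/s.

9010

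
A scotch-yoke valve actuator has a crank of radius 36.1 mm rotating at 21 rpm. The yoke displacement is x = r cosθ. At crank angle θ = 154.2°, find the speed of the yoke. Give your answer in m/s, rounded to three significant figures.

0.0346

ω = 2.199 rad/s (from 21 rpm).
x = r cosθ ⇒ ẋ = −rω sinθ.
|v| = rω|sinθ| = 0.0361·2.199·|sin 154.2°| = 0.034552 m/s.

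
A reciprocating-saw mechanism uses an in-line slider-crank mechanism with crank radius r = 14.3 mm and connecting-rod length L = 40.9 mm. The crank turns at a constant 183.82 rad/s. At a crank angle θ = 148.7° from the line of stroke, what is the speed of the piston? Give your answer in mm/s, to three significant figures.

ω = 183.8 rad/s
For an in-line slider-crank, x = r cosθ + √(L² − r² sin²θ), so v = −rω sinθ·[1 + r cosθ/√(L² − r² sin²θ)].
With r = 0.0143 m, L = 0.0409 m, θ = 148.7°: √(L² − r² sin²θ) = 0.04022 m.
v = −0.0143·183.8·0.51952·[1 + 0.0143·-0.85446/0.04022] = -0.95074 m/s.
|v| = 0.95074 m/s = 950.74 mm/s.

951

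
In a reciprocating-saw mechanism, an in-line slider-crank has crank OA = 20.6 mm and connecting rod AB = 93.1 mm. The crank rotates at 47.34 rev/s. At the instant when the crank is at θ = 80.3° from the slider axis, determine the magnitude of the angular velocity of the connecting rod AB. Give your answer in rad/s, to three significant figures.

11.4

ω = 297.4 rad/s (converted from 47.34 rev/s).
The rod makes angle φ with the slider axis where L sinφ = r sinθ; differentiating, L cosφ·φ̇ = r ω cosθ.
L cosφ = √(L² − r² sin²θ) = 0.090859 m.
|ω_rod| = r ω |cosθ| / √(L² − r² sin²θ) = 0.0206·297.4·0.16849/0.090859 = 11.363 rad/s.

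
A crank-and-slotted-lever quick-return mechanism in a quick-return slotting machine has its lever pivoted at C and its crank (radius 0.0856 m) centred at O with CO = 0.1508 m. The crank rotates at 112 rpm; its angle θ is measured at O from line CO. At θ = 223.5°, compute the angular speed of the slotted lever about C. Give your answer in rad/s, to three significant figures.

ω = 11.73 rad/s (from 112 rpm).
Crank pin A relative to C: A = (d + r cosθ, r sinθ); lever angle φ = atan2(r sinθ, d + r cosθ).
Differentiating tanφ: φ̇ = rω(d cosθ + r)/(d² + r² + 2dr cosθ).
d² + r² + 2dr cosθ = |CA|² = 0.011341 m²;  d cosθ + r = -0.023786 m.
|ω_lever| = |0.0856·11.73·-0.023786| / 0.011341 = 2.1057 rad/s.

2.11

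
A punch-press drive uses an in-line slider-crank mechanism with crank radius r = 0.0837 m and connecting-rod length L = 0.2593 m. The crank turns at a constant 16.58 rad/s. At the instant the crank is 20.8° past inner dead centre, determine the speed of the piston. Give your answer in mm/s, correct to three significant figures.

ω = 16.58 rad/s
For an in-line slider-crank, x = r cosθ + √(L² − r² sin²θ), so v = −rω sinθ·[1 + r cosθ/√(L² − r² sin²θ)].
With r = 0.0837 m, L = 0.2593 m, θ = 20.8°: √(L² − r² sin²θ) = 0.25759 m.
v = −0.0837·16.58·0.35511·[1 + 0.0837·0.93483/0.25759] = -0.64249 m/s.
|v| = 0.64249 m/s = 642.49 mm/s.

642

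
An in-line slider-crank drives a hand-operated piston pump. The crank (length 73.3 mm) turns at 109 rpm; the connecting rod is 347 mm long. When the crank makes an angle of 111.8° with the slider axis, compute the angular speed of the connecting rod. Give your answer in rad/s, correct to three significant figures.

0.913

ω = 11.41 rad/s (converted from 109 rpm).
The rod makes angle φ with the slider axis where L sinφ = r sinθ; differentiating, L cosφ·φ̇ = r ω cosθ.
L cosφ = √(L² − r² sin²θ) = 0.34026 m.
|ω_rod| = r ω |cosθ| / √(L² − r² sin²θ) = 0.0733·11.41·0.37137/0.34026 = 0.91317 rad/s.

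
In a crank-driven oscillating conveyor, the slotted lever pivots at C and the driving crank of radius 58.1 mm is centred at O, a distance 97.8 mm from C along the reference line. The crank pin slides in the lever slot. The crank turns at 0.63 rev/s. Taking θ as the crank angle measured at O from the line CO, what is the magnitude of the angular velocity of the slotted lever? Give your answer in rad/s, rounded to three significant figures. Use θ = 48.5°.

1.38

ω = 3.958 rad/s (from 0.63 rev/s).
Crank pin A relative to C: A = (d + r cosθ, r sinθ); lever angle φ = atan2(r sinθ, d + r cosθ).
Differentiating tanφ: φ̇ = rω(d cosθ + r)/(d² + r² + 2dr cosθ).
d² + r² + 2dr cosθ = |CA|² = 0.0204707 m²;  d cosθ + r = +0.1229 m.
|ω_lever| = |0.0581·3.958·+0.1229| / 0.0204707 = 1.3808 rad/s.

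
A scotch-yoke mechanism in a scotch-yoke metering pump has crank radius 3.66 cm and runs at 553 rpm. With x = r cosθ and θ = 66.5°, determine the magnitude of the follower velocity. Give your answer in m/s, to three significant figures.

ω = 57.91 rad/s (from 553 rpm).
x = r cosθ ⇒ ẋ = −rω sinθ.
|v| = rω|sinθ| = 0.0366·57.91·|sin 66.5°| = 1.9437 m/s.

1.94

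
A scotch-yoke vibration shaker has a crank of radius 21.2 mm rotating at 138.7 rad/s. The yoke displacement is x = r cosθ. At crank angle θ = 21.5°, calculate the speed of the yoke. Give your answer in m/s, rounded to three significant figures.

ω = 138.7 rad/s
x = r cosθ ⇒ ẋ = −rω sinθ.
|v| = rω|sinθ| = 0.0212·138.7·|sin 21.5°| = 1.0777 m/s.

1.08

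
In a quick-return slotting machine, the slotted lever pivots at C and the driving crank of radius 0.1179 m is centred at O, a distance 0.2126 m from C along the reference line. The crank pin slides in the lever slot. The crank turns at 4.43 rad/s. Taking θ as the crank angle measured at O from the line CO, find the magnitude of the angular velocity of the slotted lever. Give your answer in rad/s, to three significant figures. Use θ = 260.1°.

0.842

ω = 4.43 rad/s
Crank pin A relative to C: A = (d + r cosθ, r sinθ); lever angle φ = atan2(r sinθ, d + r cosθ).
Differentiating tanφ: φ̇ = rω(d cosθ + r)/(d² + r² + 2dr cosθ).
d² + r² + 2dr cosθ = |CA|² = 0.0504802 m²;  d cosθ + r = +0.081348 m.
|ω_lever| = |0.1179·4.43·+0.081348| / 0.0504802 = 0.84167 rad/s.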